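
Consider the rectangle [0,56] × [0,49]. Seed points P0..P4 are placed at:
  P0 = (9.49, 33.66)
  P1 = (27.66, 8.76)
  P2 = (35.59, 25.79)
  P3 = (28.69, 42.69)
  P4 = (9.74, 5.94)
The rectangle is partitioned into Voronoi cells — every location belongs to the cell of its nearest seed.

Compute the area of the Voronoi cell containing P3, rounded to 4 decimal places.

Area of P3's cell: 473.9681

1. box [0,56]×[0,49]: [(0, 0) (56, 0) (56, 49) (0, 49)]
2. ⊥bis P3·P0 via (19.09,38.175): [(37.0442, 0) (56, 0) (56, 49) (13.9989, 49)]  |A|=1493.4454
3. ⊥bis P3·P1 via (28.175,25.725): [(24.8986, 25.8245) (56, 24.8803) (56, 49) (13.9989, 49)]  |A|=861.7771
4. ⊥bis P3·P2 via (32.14,34.24): [(22.7448, 30.4041) (56, 43.9817) (56, 49) (13.9989, 49)]  |A|=473.9681
5. ⊥bis P3·P4 via (19.215,24.315): [(22.7448, 30.4041) (56, 43.9817) (56, 49) (13.9989, 49)]  |A|=473.9681
6. canonical 4-gon: [(22.7448, 30.4041) (56, 43.9817) (56, 49) (13.9989, 49)]
7. shoelace: 473.9681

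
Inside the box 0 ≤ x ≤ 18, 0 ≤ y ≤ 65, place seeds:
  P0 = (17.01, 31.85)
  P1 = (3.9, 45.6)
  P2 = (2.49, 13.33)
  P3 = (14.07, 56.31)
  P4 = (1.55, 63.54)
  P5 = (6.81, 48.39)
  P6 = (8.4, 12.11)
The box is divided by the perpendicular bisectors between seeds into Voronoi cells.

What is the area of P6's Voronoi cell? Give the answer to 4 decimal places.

Area of P6's cell: 283.4173

1. box [0,18]×[0,65]: [(0, 0) (18, 0) (18, 65) (0, 65)]
2. ⊥bis P6·P0 via (12.705,21.98): [(0, 27.5215) (0, 0) (18, 0) (18, 19.6705)]  |A|=424.7282
3. ⊥bis P6·P1 via (6.15,28.855): [(0, 27.5215) (0, 0) (18, 0) (18, 19.6705)]  |A|=424.7282
4. ⊥bis P6·P2 via (5.445,12.72): [(7.7983, 24.1201) (2.8192, 0) (18, 0) (18, 19.6705)]  |A|=283.4173
5. ⊥bis P6·P3 via (11.235,34.21): [(7.7983, 24.1201) (2.8192, 0) (18, 0) (18, 19.6705)]  |A|=283.4173
6. ⊥bis P6·P4 via (4.975,37.825): [(7.7983, 24.1201) (2.8192, 0) (18, 0) (18, 19.6705)]  |A|=283.4173
7. ⊥bis P6·P5 via (7.605,30.25): [(7.7983, 24.1201) (2.8192, 0) (18, 0) (18, 19.6705)]  |A|=283.4173
8. canonical 4-gon: [(7.7983, 24.1201) (2.8192, 0) (18, 0) (18, 19.6705)]
9. shoelace: 283.4173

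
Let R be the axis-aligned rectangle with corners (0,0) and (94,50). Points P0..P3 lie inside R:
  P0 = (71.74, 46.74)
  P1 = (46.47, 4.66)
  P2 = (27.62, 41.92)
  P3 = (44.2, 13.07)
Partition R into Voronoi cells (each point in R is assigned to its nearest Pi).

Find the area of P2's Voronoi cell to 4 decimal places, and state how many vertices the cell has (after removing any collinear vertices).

1. box [0,94]×[0,50]: [(0, 0) (94, 0) (94, 50) (0, 50)]
2. ⊥bis P2·P0 via (49.68,44.33): [(0, 0) (54.5229, 0) (49.0606, 50) (0, 50)]  |A|=2589.5877
3. ⊥bis P2·P1 via (37.045,23.29): [(0, 4.5488) (51.1964, 30.4493) (49.0606, 50) (0, 50)]  |A|=1643.0553
4. ⊥bis P2·P3 via (35.91,27.495): [(0, 6.8576) (50.5971, 35.9356) (49.0606, 50) (0, 50)]  |A|=1436.4419
5. canonical 4-gon: [(0, 6.8576) (50.5971, 35.9356) (49.0606, 50) (0, 50)]
6. shoelace: 1436.4419

Area of P2's cell: 1436.4419 (4 vertices)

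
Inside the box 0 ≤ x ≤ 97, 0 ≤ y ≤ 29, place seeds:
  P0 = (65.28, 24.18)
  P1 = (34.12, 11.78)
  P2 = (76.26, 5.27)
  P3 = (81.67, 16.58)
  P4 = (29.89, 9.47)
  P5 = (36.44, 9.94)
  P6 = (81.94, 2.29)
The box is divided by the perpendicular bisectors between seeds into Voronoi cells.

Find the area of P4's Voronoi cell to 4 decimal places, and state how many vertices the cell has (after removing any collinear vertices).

1. box [0,97]×[0,29]: [(0, 0) (97, 0) (97, 29) (0, 29)]
2. ⊥bis P4·P0 via (47.585,16.825): [(0, 0) (54.5784, 0) (42.5244, 29) (0, 29)]  |A|=1407.9905
3. ⊥bis P4·P1 via (32.005,10.625): [(0, 0) (37.8073, 0) (21.9704, 29) (0, 29)]  |A|=866.7771
4. ⊥bis P4·P2 via (53.075,7.37): [(0, 0) (37.8073, 0) (21.9704, 29) (0, 29)]  |A|=866.7771
5. ⊥bis P4·P3 via (55.78,13.025): [(0, 0) (37.8073, 0) (21.9704, 29) (0, 29)]  |A|=866.7771
6. ⊥bis P4·P5 via (33.165,9.705): [(0, 0) (33.8614, 0) (33.2645, 8.3187) (21.9704, 29) (0, 29)]  |A|=850.3647
7. ⊥bis P4·P6 via (55.915,5.88): [(0, 0) (33.8614, 0) (33.2645, 8.3187) (21.9704, 29) (0, 29)]  |A|=850.3647
8. canonical 5-gon: [(0, 0) (33.8614, 0) (33.2645, 8.3187) (21.9704, 29) (0, 29)]
9. shoelace: 850.3647

Area of P4's cell: 850.3647 (5 vertices)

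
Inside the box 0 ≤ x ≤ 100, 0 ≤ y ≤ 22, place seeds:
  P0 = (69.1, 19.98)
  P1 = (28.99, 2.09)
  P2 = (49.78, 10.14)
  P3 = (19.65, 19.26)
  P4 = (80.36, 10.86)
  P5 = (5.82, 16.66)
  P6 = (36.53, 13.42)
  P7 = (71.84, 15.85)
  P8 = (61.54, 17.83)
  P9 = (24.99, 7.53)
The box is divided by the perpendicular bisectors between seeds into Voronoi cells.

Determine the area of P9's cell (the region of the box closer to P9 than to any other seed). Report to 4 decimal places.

1. box [0,100]×[0,22]: [(0, 0) (100, 0) (100, 22) (0, 22)]
2. ⊥bis P9·P0 via (47.045,13.755): [(0, 0) (50.9273, 0) (44.7179, 22) (0, 22)]  |A|=1052.0971
3. ⊥bis P9·P1 via (26.99,4.81): [(0, 0) (20.4484, 0) (45.689, 18.5593) (44.7179, 22) (0, 22)]  |A|=769.2638
4. ⊥bis P9·P2 via (37.385,8.835): [(0, 0) (20.4484, 0) (37.0314, 12.1934) (35.9989, 22) (0, 22)]  |A|=708.5269
5. ⊥bis P9·P3 via (22.32,13.395): [(0, 3.234) (0, 0) (20.4484, 0) (37.0314, 12.1934) (36.2378, 19.731)]  |A|=327.6661
6. ⊥bis P9·P4 via (52.675,9.195): [(0, 3.234) (0, 0) (20.4484, 0) (37.0314, 12.1934) (36.2378, 19.731)]  |A|=327.6661
7. ⊥bis P9·P5 via (15.405,12.095): [(14.2812, 9.7354) (9.6446, 0) (20.4484, 0) (37.0314, 12.1934) (36.2378, 19.731)]  |A|=257.6267
8. ⊥bis P9·P6 via (30.76,10.475): [(27.9593, 15.9623) (14.2812, 9.7354) (9.6446, 0) (20.4484, 0) (31.8336, 8.3715)]  |A|=197.8
9. ⊥bis P9·P7 via (48.415,11.69): [(27.9593, 15.9623) (14.2812, 9.7354) (9.6446, 0) (20.4484, 0) (31.8336, 8.3715)]  |A|=197.8
10. ⊥bis P9·P8 via (43.265,12.68): [(27.9593, 15.9623) (14.2812, 9.7354) (9.6446, 0) (20.4484, 0) (31.8336, 8.3715)]  |A|=197.8
11. canonical 5-gon: [(27.9593, 15.9623) (14.2812, 9.7354) (9.6446, 0) (20.4484, 0) (31.8336, 8.3715)]
12. shoelace: 197.8

Area of P9's cell: 197.8000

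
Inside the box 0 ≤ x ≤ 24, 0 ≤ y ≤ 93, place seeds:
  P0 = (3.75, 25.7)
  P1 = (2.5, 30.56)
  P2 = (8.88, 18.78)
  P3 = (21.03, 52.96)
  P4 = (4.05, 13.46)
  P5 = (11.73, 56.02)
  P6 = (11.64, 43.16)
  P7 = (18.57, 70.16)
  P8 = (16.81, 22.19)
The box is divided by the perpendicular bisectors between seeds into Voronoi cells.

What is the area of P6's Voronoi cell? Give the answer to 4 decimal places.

1. box [0,24]×[0,93]: [(0, 0) (24, 0) (24, 93) (0, 93)]
2. ⊥bis P6·P0 via (7.695,34.43): [(0, 37.9073) (24, 27.0619) (24, 93) (0, 93)]  |A|=1452.3693
3. ⊥bis P6·P1 via (7.07,36.86): [(0, 41.9886) (14.922, 31.1642) (24, 27.0619) (24, 93) (0, 93)]  |A|=1421.919
4. ⊥bis P6·P2 via (10.26,30.97): [(0, 41.9886) (14.922, 31.1642) (17.0537, 30.2009) (24, 29.4145) (24, 93) (0, 93)]  |A|=1413.7481
5. ⊥bis P6·P3 via (16.335,48.06): [(0, 63.7116) (0, 41.9886) (14.922, 31.1642) (17.0537, 30.2009) (24, 29.4145) (24, 40.7157)]  |A|=434.8754
6. ⊥bis P6·P4 via (7.845,28.31): [(0, 63.7116) (0, 41.9886) (14.922, 31.1642) (17.0537, 30.2009) (24, 29.4145) (24, 40.7157)]  |A|=434.8754
7. ⊥bis P6·P5 via (11.685,49.59): [(14.7607, 49.5685) (0, 49.6718) (0, 41.9886) (14.922, 31.1642) (17.0537, 30.2009) (24, 29.4145) (24, 40.7157)]  |A|=331.2569
8. ⊥bis P6·P7 via (15.105,56.66): [(14.7607, 49.5685) (0, 49.6718) (0, 41.9886) (14.922, 31.1642) (17.0537, 30.2009) (24, 29.4145) (24, 40.7157)]  |A|=331.2569
9. ⊥bis P6·P8 via (14.225,32.675): [(14.7607, 49.5685) (0, 49.6718) (0, 41.9886) (13.1908, 32.42) (24, 35.085) (24, 40.7157)]  |A|=293.9173
10. canonical 6-gon: [(14.7607, 49.5685) (0, 49.6718) (0, 41.9886) (13.1908, 32.42) (24, 35.085) (24, 40.7157)]
11. shoelace: 293.9173

Area of P6's cell: 293.9173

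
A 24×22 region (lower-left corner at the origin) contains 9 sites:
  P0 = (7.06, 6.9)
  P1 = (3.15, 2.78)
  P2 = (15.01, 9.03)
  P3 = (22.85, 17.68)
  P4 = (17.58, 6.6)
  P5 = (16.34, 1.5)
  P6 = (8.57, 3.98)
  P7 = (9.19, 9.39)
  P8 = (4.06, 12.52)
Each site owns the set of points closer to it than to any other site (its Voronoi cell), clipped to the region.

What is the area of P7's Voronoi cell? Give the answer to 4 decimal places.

Area of P7's cell: 47.5525

1. box [0,24]×[0,22]: [(0, 0) (24, 0) (24, 22) (0, 22)]
2. ⊥bis P7·P0 via (8.125,8.145): [(0, 15.0953) (17.6466, 0) (24, 0) (24, 22) (0, 22)]  |A|=394.8095
3. ⊥bis P7·P1 via (6.17,6.085): [(0, 15.0953) (17.6466, 0) (24, 0) (24, 22) (0, 22)]  |A|=394.8095
4. ⊥bis P7·P2 via (12.1,9.21): [(0, 15.0953) (11.8377, 4.9691) (12.8911, 22) (0, 22)]  |A|=150.6416
5. ⊥bis P7·P3 via (16.02,13.535): [(0, 15.0953) (11.8377, 4.9691) (12.7054, 18.9967) (10.8827, 22) (0, 22)]  |A|=147.6258
6. ⊥bis P7·P4 via (13.385,7.995): [(0, 15.0953) (11.8377, 4.9691) (12.7054, 18.9967) (10.8827, 22) (0, 22)]  |A|=147.6258
7. ⊥bis P7·P5 via (12.765,5.445): [(0, 15.0953) (11.8377, 4.9691) (12.7054, 18.9967) (10.8827, 22) (0, 22)]  |A|=147.6258
8. ⊥bis P7·P6 via (8.88,6.685): [(0, 15.0953) (9.979, 6.5591) (11.9222, 6.3364) (12.7054, 18.9967) (10.8827, 22) (0, 22)]  |A|=146.2879
9. ⊥bis P7·P8 via (6.625,10.955): [(6.0129, 9.9518) (9.979, 6.5591) (11.9222, 6.3364) (12.7054, 18.9967) (12.12, 19.9612)]  |A|=47.5525
10. canonical 5-gon: [(6.0129, 9.9518) (9.979, 6.5591) (11.9222, 6.3364) (12.7054, 18.9967) (12.12, 19.9612)]
11. shoelace: 47.5525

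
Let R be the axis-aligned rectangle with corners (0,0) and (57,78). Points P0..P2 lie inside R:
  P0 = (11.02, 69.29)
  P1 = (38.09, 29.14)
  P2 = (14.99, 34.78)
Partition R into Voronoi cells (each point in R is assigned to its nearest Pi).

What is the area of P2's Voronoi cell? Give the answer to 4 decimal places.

Area of P2's cell: 1315.8993

1. box [0,57]×[0,78]: [(0, 0) (57, 0) (57, 78) (0, 78)]
2. ⊥bis P2·P0 via (13.005,52.035): [(0, 50.5389) (0, 0) (57, 0) (57, 57.0961)]  |A|=3067.5993
3. ⊥bis P2·P1 via (26.54,31.96): [(31.9742, 54.2172) (0, 50.5389) (0, 0) (18.7368, 0)]  |A|=1315.8993
4. canonical 4-gon: [(31.9742, 54.2172) (0, 50.5389) (0, 0) (18.7368, 0)]
5. shoelace: 1315.8993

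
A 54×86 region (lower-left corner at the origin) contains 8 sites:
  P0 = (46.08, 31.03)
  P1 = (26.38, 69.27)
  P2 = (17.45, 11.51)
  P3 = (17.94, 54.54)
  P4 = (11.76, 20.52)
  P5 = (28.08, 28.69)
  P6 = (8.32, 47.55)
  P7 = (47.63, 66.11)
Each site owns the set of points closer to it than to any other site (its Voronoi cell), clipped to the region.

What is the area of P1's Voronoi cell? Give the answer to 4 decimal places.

1. box [0,54]×[0,86]: [(0, 0) (54, 0) (54, 86) (0, 86)]
2. ⊥bis P1·P0 via (36.23,50.15): [(0, 31.4855) (54, 59.3045) (54, 86) (0, 86)]  |A|=2192.6697
3. ⊥bis P1·P2 via (21.915,40.39): [(0, 43.7782) (18.3535, 40.9406) (54, 59.3045) (54, 86) (0, 86)]  |A|=2079.8626
4. ⊥bis P1·P3 via (22.16,61.905): [(0, 74.6022) (39.624, 51.8985) (54, 59.3045) (54, 86) (0, 86)]  |A|=1338.4406
5. ⊥bis P1·P4 via (19.07,44.895): [(0, 74.6022) (39.624, 51.8985) (54, 59.3045) (54, 86) (0, 86)]  |A|=1338.4406
6. ⊥bis P1·P5 via (27.23,48.98): [(0, 74.6022) (39.624, 51.8985) (54, 59.3045) (54, 86) (0, 86)]  |A|=1338.4406
7. ⊥bis P1·P6 via (17.35,58.41): [(0, 74.6022) (39.624, 51.8985) (54, 59.3045) (54, 86) (0, 86)]  |A|=1338.4406
8. ⊥bis P1·P7 via (37.005,67.69): [(0, 74.6022) (35.0467, 54.5212) (39.7278, 86) (0, 86)]  |A|=825.0195
9. canonical 4-gon: [(0, 74.6022) (35.0467, 54.5212) (39.7278, 86) (0, 86)]
10. shoelace: 825.0195

Area of P1's cell: 825.0195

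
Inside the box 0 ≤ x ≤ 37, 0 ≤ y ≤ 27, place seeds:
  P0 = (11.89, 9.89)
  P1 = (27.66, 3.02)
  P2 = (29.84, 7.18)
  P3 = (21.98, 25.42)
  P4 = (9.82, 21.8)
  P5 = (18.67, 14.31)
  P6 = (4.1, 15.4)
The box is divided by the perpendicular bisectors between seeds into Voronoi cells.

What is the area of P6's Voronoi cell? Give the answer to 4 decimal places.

Area of P6's cell: 119.4459

1. box [0,37]×[0,27]: [(0, 0) (37, 0) (37, 27) (0, 27)]
2. ⊥bis P6·P0 via (7.995,12.645): [(0, 1.3417) (18.1485, 27) (0, 27)]  |A|=232.8301
3. ⊥bis P6·P1 via (15.88,9.21): [(0, 1.3417) (18.1485, 27) (0, 27)]  |A|=232.8301
4. ⊥bis P6·P2 via (16.97,11.29): [(0, 1.3417) (18.1485, 27) (0, 27)]  |A|=232.8301
5. ⊥bis P6·P3 via (13.04,20.41): [(0, 1.3417) (13.2377, 20.0571) (9.3469, 27) (0, 27)]  |A|=202.276
6. ⊥bis P6·P4 via (6.96,18.6): [(0, 24.8205) (0, 1.3417) (10.1748, 15.7268)]  |A|=119.4459
7. ⊥bis P6·P5 via (11.385,14.855): [(0, 24.8205) (0, 1.3417) (10.1748, 15.7268)]  |A|=119.4459
8. canonical 3-gon: [(0, 24.8205) (0, 1.3417) (10.1748, 15.7268)]
9. shoelace: 119.4459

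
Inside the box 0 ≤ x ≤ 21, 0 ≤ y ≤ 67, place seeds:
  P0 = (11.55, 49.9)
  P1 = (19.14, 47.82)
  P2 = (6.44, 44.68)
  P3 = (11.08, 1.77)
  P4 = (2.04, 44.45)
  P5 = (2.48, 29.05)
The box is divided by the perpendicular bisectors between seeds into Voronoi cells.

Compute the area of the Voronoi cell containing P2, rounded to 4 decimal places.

Area of P2's cell: 118.1485

1. box [0,21]×[0,67]: [(0, 0) (21, 0) (21, 67) (0, 67)]
2. ⊥bis P2·P0 via (8.995,47.29): [(0, 56.0955) (0, 0) (21, 0) (21, 35.538)]  |A|=962.151
3. ⊥bis P2·P1 via (12.79,46.25): [(13.6626, 42.7208) (0, 56.0955) (0, 0) (21, 0) (21, 13.0439)]  |A|=879.6269
4. ⊥bis P2·P3 via (8.76,23.225): [(18.2296, 24.249) (13.6626, 42.7208) (0, 56.0955) (0, 22.2778)]  |A|=403.8868
5. ⊥bis P2·P4 via (4.24,44.565): [(5.3746, 22.8589) (18.2296, 24.249) (13.6626, 42.7208) (3.8334, 52.3428)]  |A|=259.3875
6. ⊥bis P2·P5 via (4.46,36.865): [(4.6449, 36.8181) (15.8221, 33.9863) (13.6626, 42.7208) (3.8334, 52.3428)]  |A|=118.1485
7. canonical 4-gon: [(4.6449, 36.8181) (15.8221, 33.9863) (13.6626, 42.7208) (3.8334, 52.3428)]
8. shoelace: 118.1485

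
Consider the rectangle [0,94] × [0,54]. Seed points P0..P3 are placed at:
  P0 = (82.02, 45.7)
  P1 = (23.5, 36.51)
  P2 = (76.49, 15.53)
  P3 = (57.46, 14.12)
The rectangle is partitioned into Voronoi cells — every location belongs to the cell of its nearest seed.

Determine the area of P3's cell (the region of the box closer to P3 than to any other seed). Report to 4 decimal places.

1. box [0,94]×[0,54]: [(0, 0) (94, 0) (94, 54) (0, 54)]
2. ⊥bis P3·P0 via (69.74,29.91): [(0, 0) (94, 0) (94, 11.0428) (38.7643, 54) (0, 54)]  |A|=3889.6159
3. ⊥bis P3·P1 via (40.48,25.315): [(23.7897, 0) (94, 0) (94, 11.0428) (52.4004, 43.3952)]  |A|=1753.0829
4. ⊥bis P3·P2 via (66.975,14.825): [(23.7897, 0) (68.0734, 0) (65.6199, 33.1142) (52.4004, 43.3952)]  |A|=1167.1155
5. canonical 4-gon: [(23.7897, 0) (68.0734, 0) (65.6199, 33.1142) (52.4004, 43.3952)]
6. shoelace: 1167.1155

Area of P3's cell: 1167.1155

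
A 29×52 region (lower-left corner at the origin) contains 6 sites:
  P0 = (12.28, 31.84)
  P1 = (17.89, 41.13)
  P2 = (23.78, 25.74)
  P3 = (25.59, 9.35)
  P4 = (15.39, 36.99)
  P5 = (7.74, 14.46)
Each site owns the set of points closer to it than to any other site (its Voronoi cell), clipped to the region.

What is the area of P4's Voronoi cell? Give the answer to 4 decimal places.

Area of P4's cell: 137.0474

1. box [0,29]×[0,52]: [(0, 0) (29, 0) (29, 52) (0, 52)]
2. ⊥bis P4·P0 via (13.835,34.415): [(0, 42.7697) (29, 25.2571) (29, 52) (0, 52)]  |A|=521.6109
3. ⊥bis P4·P1 via (16.64,39.06): [(0, 49.1083) (0, 42.7697) (29, 25.2571) (29, 31.5962)]  |A|=183.8267
4. ⊥bis P4·P2 via (19.585,31.365): [(23.9688, 34.6344) (0, 49.1083) (0, 42.7697) (19.2721, 31.1316)]  |A|=137.0474
5. ⊥bis P4·P3 via (20.49,23.17): [(23.9688, 34.6344) (0, 49.1083) (0, 42.7697) (19.2721, 31.1316)]  |A|=137.0474
6. ⊥bis P4·P5 via (11.565,25.725): [(23.9688, 34.6344) (0, 49.1083) (0, 42.7697) (19.2721, 31.1316)]  |A|=137.0474
7. canonical 4-gon: [(23.9688, 34.6344) (0, 49.1083) (0, 42.7697) (19.2721, 31.1316)]
8. shoelace: 137.0474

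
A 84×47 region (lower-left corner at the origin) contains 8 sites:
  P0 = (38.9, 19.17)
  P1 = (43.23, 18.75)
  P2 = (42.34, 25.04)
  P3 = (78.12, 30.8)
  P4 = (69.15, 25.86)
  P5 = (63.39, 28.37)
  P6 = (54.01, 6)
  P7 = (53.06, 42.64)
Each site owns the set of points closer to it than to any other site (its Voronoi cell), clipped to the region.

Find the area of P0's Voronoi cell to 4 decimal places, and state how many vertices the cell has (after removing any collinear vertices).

Area of P0's cell: 1365.0725 (5 vertices)

1. box [0,84]×[0,47]: [(0, 0) (84, 0) (84, 47) (0, 47)]
2. ⊥bis P0·P1 via (41.065,18.96): [(0, 0) (39.2259, 0) (43.7848, 47) (0, 47)]  |A|=1950.7524
3. ⊥bis P0·P2 via (40.62,22.105): [(0, 45.9096) (0, 0) (39.2259, 0) (41.3297, 21.6891)]  |A|=1374.1018
4. ⊥bis P0·P3 via (58.51,24.985): [(0, 45.9096) (0, 0) (39.2259, 0) (41.3297, 21.6891)]  |A|=1374.1018
5. ⊥bis P0·P4 via (54.025,22.515): [(0, 45.9096) (0, 0) (39.2259, 0) (41.3297, 21.6891)]  |A|=1374.1018
6. ⊥bis P0·P5 via (51.145,23.77): [(0, 45.9096) (0, 0) (39.2259, 0) (41.3297, 21.6891)]  |A|=1374.1018
7. ⊥bis P0·P6 via (46.455,12.585): [(0, 45.9096) (0, 0) (35.4858, 0) (39.6943, 4.8284) (41.3297, 21.6891)]  |A|=1365.0725
8. ⊥bis P0·P7 via (45.98,30.905): [(0, 45.9096) (0, 0) (35.4858, 0) (39.6943, 4.8284) (41.3297, 21.6891)]  |A|=1365.0725
9. canonical 5-gon: [(0, 45.9096) (0, 0) (35.4858, 0) (39.6943, 4.8284) (41.3297, 21.6891)]
10. shoelace: 1365.0725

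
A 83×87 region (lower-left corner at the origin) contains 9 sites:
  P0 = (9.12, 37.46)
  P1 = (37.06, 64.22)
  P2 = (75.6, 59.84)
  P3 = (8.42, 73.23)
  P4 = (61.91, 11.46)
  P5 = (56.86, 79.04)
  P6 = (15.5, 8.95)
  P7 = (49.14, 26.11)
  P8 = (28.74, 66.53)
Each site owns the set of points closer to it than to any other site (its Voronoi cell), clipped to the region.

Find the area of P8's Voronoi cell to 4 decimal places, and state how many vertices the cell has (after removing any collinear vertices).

Area of P8's cell: 560.7896 (5 vertices)

1. box [0,83]×[0,87]: [(0, 0) (83, 0) (83, 87) (0, 87)]
2. ⊥bis P8·P0 via (18.93,51.995): [(0, 64.7713) (83, 8.7527) (83, 87) (0, 87)]  |A|=4169.7543
3. ⊥bis P8·P1 via (32.9,65.375): [(0, 64.7713) (27.5667, 46.1659) (38.9041, 87) (0, 87)]  |A|=1100.6924
4. ⊥bis P8·P2 via (52.17,63.185): [(0, 64.7713) (27.5667, 46.1659) (38.9041, 87) (0, 87)]  |A|=1100.6924
5. ⊥bis P8·P3 via (18.58,69.88): [(13.82, 55.4438) (27.5667, 46.1659) (38.9041, 87) (24.2249, 87)]  |A|=564.8692
6. ⊥bis P8·P4 via (45.325,38.995): [(13.82, 55.4438) (27.5667, 46.1659) (38.9041, 87) (24.2249, 87)]  |A|=564.8692
7. ⊥bis P8·P5 via (42.8,72.785): [(13.82, 55.4438) (27.5667, 46.1659) (37.971, 83.6395) (36.476, 87) (24.2249, 87)]  |A|=560.7896
8. ⊥bis P8·P6 via (22.12,37.74): [(13.82, 55.4438) (27.5667, 46.1659) (37.971, 83.6395) (36.476, 87) (24.2249, 87)]  |A|=560.7896
9. ⊥bis P8·P7 via (38.94,46.32): [(13.82, 55.4438) (27.5667, 46.1659) (37.971, 83.6395) (36.476, 87) (24.2249, 87)]  |A|=560.7896
10. canonical 5-gon: [(13.82, 55.4438) (27.5667, 46.1659) (37.971, 83.6395) (36.476, 87) (24.2249, 87)]
11. shoelace: 560.7896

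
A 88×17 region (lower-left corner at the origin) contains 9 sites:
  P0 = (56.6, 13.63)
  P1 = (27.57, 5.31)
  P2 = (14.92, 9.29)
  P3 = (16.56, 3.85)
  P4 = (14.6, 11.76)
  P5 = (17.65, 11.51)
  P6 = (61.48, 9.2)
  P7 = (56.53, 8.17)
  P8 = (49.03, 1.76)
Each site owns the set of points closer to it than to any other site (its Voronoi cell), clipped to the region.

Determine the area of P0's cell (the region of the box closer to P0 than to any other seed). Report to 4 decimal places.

1. box [0,88]×[0,17]: [(0, 0) (88, 0) (88, 17) (0, 17)]
2. ⊥bis P0·P1 via (42.085,9.47): [(44.7991, 0) (88, 0) (88, 17) (39.9269, 17)]  |A|=775.829
3. ⊥bis P0·P2 via (35.76,11.46): [(44.7991, 0) (88, 0) (88, 17) (39.9269, 17)]  |A|=775.829
4. ⊥bis P0·P3 via (36.58,8.74): [(44.7991, 0) (88, 0) (88, 17) (39.9269, 17)]  |A|=775.829
5. ⊥bis P0·P4 via (35.6,12.695): [(44.7991, 0) (88, 0) (88, 17) (39.9269, 17)]  |A|=775.829
6. ⊥bis P0·P5 via (37.125,12.57): [(44.7991, 0) (88, 0) (88, 17) (39.9269, 17)]  |A|=775.829
7. ⊥bis P0·P6 via (59.04,11.415): [(44.7991, 0) (48.6776, 0) (64.11, 17) (39.9269, 17)]  |A|=238.5236
8. ⊥bis P0·P7 via (56.565,10.9): [(41.6202, 11.0916) (58.5494, 10.8746) (64.11, 17) (39.9269, 17)]  |A|=123.8944
9. ⊥bis P0·P8 via (52.815,7.695): [(40.3077, 15.6715) (47.6094, 11.0148) (58.5494, 10.8746) (64.11, 17) (39.9269, 17)]  |A|=110.23
10. canonical 5-gon: [(40.3077, 15.6715) (47.6094, 11.0148) (58.5494, 10.8746) (64.11, 17) (39.9269, 17)]
11. shoelace: 110.23

Area of P0's cell: 110.2300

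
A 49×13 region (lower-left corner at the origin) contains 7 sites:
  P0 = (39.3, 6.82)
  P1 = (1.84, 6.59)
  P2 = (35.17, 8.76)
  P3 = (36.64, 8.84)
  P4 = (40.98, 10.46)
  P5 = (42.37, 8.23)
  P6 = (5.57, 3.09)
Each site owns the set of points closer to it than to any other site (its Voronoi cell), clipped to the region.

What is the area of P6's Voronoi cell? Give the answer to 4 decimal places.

Area of P6's cell: 194.5909

1. box [0,49]×[0,13]: [(0, 0) (49, 0) (49, 13) (0, 13)]
2. ⊥bis P6·P0 via (22.435,4.955): [(0, 0) (22.9829, 0) (21.5454, 13) (0, 13)]  |A|=289.4339
3. ⊥bis P6·P1 via (3.705,4.84): [(0, 0.8915) (0, 0) (22.9829, 0) (21.5454, 13) (11.3618, 13)]  |A|=220.6467
4. ⊥bis P6·P2 via (20.37,5.925): [(0, 0.8915) (0, 0) (21.505, 0) (19.0148, 13) (11.3618, 13)]  |A|=194.5909
5. ⊥bis P6·P3 via (21.105,5.965): [(0, 0.8915) (0, 0) (21.505, 0) (19.0148, 13) (11.3618, 13)]  |A|=194.5909
6. ⊥bis P6·P4 via (23.275,6.775): [(0, 0.8915) (0, 0) (21.505, 0) (19.0148, 13) (11.3618, 13)]  |A|=194.5909
7. ⊥bis P6·P5 via (23.97,5.66): [(0, 0.8915) (0, 0) (21.505, 0) (19.0148, 13) (11.3618, 13)]  |A|=194.5909
8. canonical 5-gon: [(0, 0.8915) (0, 0) (21.505, 0) (19.0148, 13) (11.3618, 13)]
9. shoelace: 194.5909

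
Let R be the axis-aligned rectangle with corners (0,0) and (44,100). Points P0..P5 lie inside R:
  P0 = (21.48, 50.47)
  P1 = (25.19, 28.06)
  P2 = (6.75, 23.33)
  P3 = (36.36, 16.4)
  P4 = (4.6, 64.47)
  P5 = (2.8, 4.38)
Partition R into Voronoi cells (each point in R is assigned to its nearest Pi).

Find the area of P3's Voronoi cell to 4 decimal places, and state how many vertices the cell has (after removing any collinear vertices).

Area of P3's cell: 547.3440 (5 vertices)

1. box [0,44]×[0,100]: [(0, 0) (44, 0) (44, 100) (0, 100)]
2. ⊥bis P3·P0 via (28.92,33.435): [(0, 20.8043) (0, 0) (44, 0) (44, 40.0212)]  |A|=1338.159
3. ⊥bis P3·P1 via (30.775,22.23): [(7.5698, 0) (44, 0) (44, 34.8992)]  |A|=635.6926
4. ⊥bis P3·P2 via (21.555,19.865): [(19.6039, 11.5283) (16.9057, 0) (44, 0) (44, 34.8992)]  |A|=581.8788
5. ⊥bis P3·P4 via (20.48,40.435): [(19.6039, 11.5283) (16.9057, 0) (44, 0) (44, 34.8992)]  |A|=581.8788
6. ⊥bis P3·P5 via (19.58,10.39): [(19.6039, 11.5283) (19.4333, 10.7996) (23.3013, 0) (44, 0) (44, 34.8992)]  |A|=547.344
7. canonical 5-gon: [(19.6039, 11.5283) (19.4333, 10.7996) (23.3013, 0) (44, 0) (44, 34.8992)]
8. shoelace: 547.344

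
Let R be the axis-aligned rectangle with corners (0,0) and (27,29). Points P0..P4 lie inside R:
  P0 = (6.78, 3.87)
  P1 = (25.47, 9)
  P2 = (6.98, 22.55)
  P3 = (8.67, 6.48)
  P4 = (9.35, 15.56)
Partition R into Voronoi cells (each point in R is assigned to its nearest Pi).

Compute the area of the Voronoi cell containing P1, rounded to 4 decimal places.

1. box [0,27]×[0,29]: [(0, 0) (27, 0) (27, 29) (0, 29)]
2. ⊥bis P1·P0 via (16.125,6.435): [(17.8913, 0) (27, 0) (27, 29) (9.9314, 29)]  |A|=379.5714
3. ⊥bis P1·P2 via (16.225,15.775): [(14.2872, 13.1307) (17.8913, 0) (27, 0) (27, 29) (25.9167, 29)]  |A|=252.7339
4. ⊥bis P1·P3 via (17.07,7.74): [(15.926, 15.3669) (18.231, 0) (27, 0) (27, 29) (25.9167, 29)]  |A|=235.3346
5. ⊥bis P1·P4 via (17.41,12.28): [(22.0882, 23.7757) (16.664, 10.4468) (18.231, 0) (27, 0) (27, 29) (25.9167, 29)]  |A|=217.0722
6. canonical 6-gon: [(22.0882, 23.7757) (16.664, 10.4468) (18.231, 0) (27, 0) (27, 29) (25.9167, 29)]
7. shoelace: 217.0722

Area of P1's cell: 217.0722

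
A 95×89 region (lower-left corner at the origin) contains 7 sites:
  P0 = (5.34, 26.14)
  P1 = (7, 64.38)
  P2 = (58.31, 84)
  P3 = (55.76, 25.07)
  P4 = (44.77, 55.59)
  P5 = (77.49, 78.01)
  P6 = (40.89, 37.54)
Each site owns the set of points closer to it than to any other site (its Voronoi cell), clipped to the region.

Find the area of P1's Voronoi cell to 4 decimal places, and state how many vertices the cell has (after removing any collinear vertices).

Area of P1's cell: 1173.7029 (6 vertices)

1. box [0,95]×[0,89]: [(0, 0) (95, 0) (95, 89) (0, 89)]
2. ⊥bis P1·P0 via (6.17,45.26): [(0, 45.5278) (95, 41.4039) (95, 89) (0, 89)]  |A|=4325.743
3. ⊥bis P1·P2 via (32.655,74.19): [(0, 45.5278) (44.3511, 43.6026) (26.9919, 89) (0, 89)]  |A|=1576.7008
4. ⊥bis P1·P3 via (31.38,44.725): [(0, 45.5278) (30.9443, 44.1845) (39.887, 55.277) (26.9919, 89) (0, 89)]  |A|=1499.7413
5. ⊥bis P1·P4 via (25.885,59.985): [(0, 45.5278) (22.2952, 44.56) (30.5015, 79.8218) (26.9919, 89) (0, 89)]  |A|=1183.9079
6. ⊥bis P1·P5 via (42.245,71.195): [(0, 45.5278) (22.2952, 44.56) (30.5015, 79.8218) (26.9919, 89) (0, 89)]  |A|=1183.9079
7. ⊥bis P1·P6 via (23.945,50.96): [(0, 45.5278) (18.99, 44.7035) (23.7179, 50.6733) (30.5015, 79.8218) (26.9919, 89) (0, 89)]  |A|=1173.7029
8. canonical 6-gon: [(0, 45.5278) (18.99, 44.7035) (23.7179, 50.6733) (30.5015, 79.8218) (26.9919, 89) (0, 89)]
9. shoelace: 1173.7029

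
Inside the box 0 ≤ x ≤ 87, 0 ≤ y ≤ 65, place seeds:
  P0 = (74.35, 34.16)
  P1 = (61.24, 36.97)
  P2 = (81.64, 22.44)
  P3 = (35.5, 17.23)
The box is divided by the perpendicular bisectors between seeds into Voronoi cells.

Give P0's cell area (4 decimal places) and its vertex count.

Area of P0's cell: 642.0104 (4 vertices)

1. box [0,87]×[0,65]: [(0, 0) (87, 0) (87, 65) (0, 65)]
2. ⊥bis P0·P1 via (67.795,35.565): [(60.172, 0) (87, 0) (87, 65) (74.1041, 65)]  |A|=1291.0269
3. ⊥bis P0·P2 via (77.995,28.3): [(64.4292, 19.8619) (87, 33.9012) (87, 65) (74.1041, 65)]  |A|=642.0104
4. ⊥bis P0·P3 via (54.925,25.695): [(64.4292, 19.8619) (87, 33.9012) (87, 65) (74.1041, 65)]  |A|=642.0104
5. canonical 4-gon: [(64.4292, 19.8619) (87, 33.9012) (87, 65) (74.1041, 65)]
6. shoelace: 642.0104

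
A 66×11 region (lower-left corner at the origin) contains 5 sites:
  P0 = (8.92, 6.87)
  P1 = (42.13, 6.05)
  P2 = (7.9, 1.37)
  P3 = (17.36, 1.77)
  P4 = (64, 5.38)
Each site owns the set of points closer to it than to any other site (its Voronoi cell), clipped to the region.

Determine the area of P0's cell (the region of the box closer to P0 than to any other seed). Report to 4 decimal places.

Area of P0's cell: 99.0860

1. box [0,66]×[0,11]: [(0, 0) (66, 0) (66, 11) (0, 11)]
2. ⊥bis P0·P1 via (25.525,6.46): [(0, 0) (25.3655, 0) (25.6371, 11) (0, 11)]  |A|=280.5143
3. ⊥bis P0·P2 via (8.41,4.12): [(0, 5.6797) (25.3895, 0.9711) (25.6371, 11) (0, 11)]  |A|=196.0964
4. ⊥bis P0·P3 via (13.14,4.32): [(0, 5.6797) (12.5547, 3.3514) (17.1765, 11) (0, 11)]  |A|=99.086
5. ⊥bis P0·P4 via (36.46,6.125): [(0, 5.6797) (12.5547, 3.3514) (17.1765, 11) (0, 11)]  |A|=99.086
6. canonical 4-gon: [(0, 5.6797) (12.5547, 3.3514) (17.1765, 11) (0, 11)]
7. shoelace: 99.086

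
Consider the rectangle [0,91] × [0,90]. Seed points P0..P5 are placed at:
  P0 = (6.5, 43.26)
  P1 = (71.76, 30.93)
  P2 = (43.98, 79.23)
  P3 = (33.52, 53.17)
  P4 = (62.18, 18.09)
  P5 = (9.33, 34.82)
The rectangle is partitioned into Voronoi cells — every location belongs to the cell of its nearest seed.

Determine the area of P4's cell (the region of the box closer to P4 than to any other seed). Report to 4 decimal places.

1. box [0,91]×[0,90]: [(0, 0) (91, 0) (91, 90) (0, 90)]
2. ⊥bis P4·P0 via (34.34,30.675): [(20.4734, 0) (91, 0) (91, 90) (61.1577, 90)]  |A|=4516.5979
3. ⊥bis P4·P1 via (66.97,24.51): [(40.4856, 44.2701) (20.4734, 0) (91, 0) (91, 6.5811)]  |A|=1727.3294
4. ⊥bis P4·P2 via (53.08,48.66): [(40.4856, 44.2701) (20.4734, 0) (91, 0) (91, 6.5811)]  |A|=1727.3294
5. ⊥bis P4·P3 via (47.85,35.63): [(49.8624, 37.2741) (29.9803, 21.0306) (20.4734, 0) (91, 0) (91, 6.5811)]  |A|=1581.6261
6. ⊥bis P4·P5 via (35.755,26.455): [(49.8624, 37.2741) (35.4533, 25.5021) (27.3805, 0) (91, 0) (91, 6.5811)]  |A|=1457.2577
7. canonical 5-gon: [(49.8624, 37.2741) (35.4533, 25.5021) (27.3805, 0) (91, 0) (91, 6.5811)]
8. shoelace: 1457.2577

Area of P4's cell: 1457.2577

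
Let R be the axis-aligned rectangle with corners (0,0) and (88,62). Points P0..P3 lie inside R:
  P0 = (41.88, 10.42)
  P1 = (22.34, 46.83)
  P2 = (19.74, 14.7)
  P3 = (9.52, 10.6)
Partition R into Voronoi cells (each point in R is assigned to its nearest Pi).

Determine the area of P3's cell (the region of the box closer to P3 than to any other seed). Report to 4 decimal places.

1. box [0,88]×[0,62]: [(0, 0) (88, 0) (88, 62) (0, 62)]
2. ⊥bis P3·P0 via (25.7,10.51): [(0, 0) (25.6415, 0) (25.9864, 62) (0, 62)]  |A|=1600.4664
3. ⊥bis P3·P1 via (15.93,28.715): [(0, 34.3518) (0, 0) (25.6415, 0) (25.7819, 25.2289)]  |A|=766.2814
4. ⊥bis P3·P2 via (14.63,12.65): [(6.9038, 31.9089) (0, 34.3518) (0, 0) (19.7049, 0)]  |A|=432.9597
5. canonical 4-gon: [(6.9038, 31.9089) (0, 34.3518) (0, 0) (19.7049, 0)]
6. shoelace: 432.9597

Area of P3's cell: 432.9597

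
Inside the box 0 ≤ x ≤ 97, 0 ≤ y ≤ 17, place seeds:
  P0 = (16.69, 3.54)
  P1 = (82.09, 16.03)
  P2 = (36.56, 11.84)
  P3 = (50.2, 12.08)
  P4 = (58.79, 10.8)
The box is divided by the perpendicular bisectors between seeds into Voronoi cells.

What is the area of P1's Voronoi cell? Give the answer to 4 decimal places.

Area of P1's cell: 432.7650

1. box [0,97]×[0,17]: [(0, 0) (97, 0) (97, 17) (0, 17)]
2. ⊥bis P1·P0 via (49.39,9.785): [(51.2587, 0) (97, 0) (97, 17) (48.0121, 17)]  |A|=805.1981
3. ⊥bis P1·P2 via (59.325,13.935): [(60.6074, 0) (97, 0) (97, 17) (59.0429, 17)]  |A|=631.9721
4. ⊥bis P1·P3 via (66.145,14.055): [(67.8859, 0) (97, 0) (97, 17) (65.7802, 17)]  |A|=512.838
5. ⊥bis P1·P4 via (70.44,13.415): [(73.4512, 0) (97, 0) (97, 17) (69.6353, 17)]  |A|=432.765
6. canonical 4-gon: [(73.4512, 0) (97, 0) (97, 17) (69.6353, 17)]
7. shoelace: 432.765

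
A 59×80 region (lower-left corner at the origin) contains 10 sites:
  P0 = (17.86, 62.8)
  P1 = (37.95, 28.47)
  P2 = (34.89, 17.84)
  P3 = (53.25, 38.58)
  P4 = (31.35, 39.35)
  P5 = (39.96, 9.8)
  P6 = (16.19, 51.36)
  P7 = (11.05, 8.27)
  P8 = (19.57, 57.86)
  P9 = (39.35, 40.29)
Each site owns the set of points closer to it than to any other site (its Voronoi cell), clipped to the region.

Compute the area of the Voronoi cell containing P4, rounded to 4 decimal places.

1. box [0,59]×[0,80]: [(0, 0) (59, 0) (59, 80) (0, 80)]
2. ⊥bis P4·P0 via (24.605,51.075): [(0, 36.9206) (0, 0) (59, 0) (59, 70.8613)]  |A|=3179.5648
3. ⊥bis P4·P1 via (34.65,33.91): [(0, 36.9206) (0, 12.8907) (59, 48.6811) (59, 70.8613)]  |A|=1363.1956
4. ⊥bis P4·P2 via (33.12,28.595): [(0, 36.9206) (0, 23.1443) (23.1959, 26.9617) (59, 48.6811) (59, 70.8613)]  |A|=1244.2749
5. ⊥bis P4·P3 via (42.3,38.965): [(43.0999, 61.7145) (0, 36.9206) (0, 23.1443) (23.1959, 26.9617) (42.2851, 38.5416)]  |A|=878.4058
6. ⊥bis P4·P5 via (35.655,24.575): [(43.0999, 61.7145) (0, 36.9206) (0, 23.1443) (23.1959, 26.9617) (42.2851, 38.5416)]  |A|=878.4058
7. ⊥bis P4·P6 via (23.77,45.355): [(43.0999, 61.7145) (31.3967, 54.982) (7.1, 24.3128) (23.1959, 26.9617) (42.2851, 38.5416)]  |A|=567.4602
8. ⊥bis P4·P7 via (21.2,23.81): [(43.0999, 61.7145) (31.3967, 54.982) (11.6455, 30.0505) (17.7474, 26.0651) (23.1959, 26.9617) (42.2851, 38.5416)]  |A|=540.8966
9. ⊥bis P4·P8 via (25.46,48.605): [(43.0321, 59.7881) (27.2443, 49.7406) (11.6455, 30.0505) (17.7474, 26.0651) (23.1959, 26.9617) (42.2851, 38.5416)]  |A|=509.3374
10. ⊥bis P4·P9 via (35.35,39.82): [(33.7015, 53.85) (27.2443, 49.7406) (11.6455, 30.0505) (17.7474, 26.0651) (23.1959, 26.9617) (35.9516, 34.6996)]  |A|=347.4665
11. canonical 6-gon: [(33.7015, 53.85) (27.2443, 49.7406) (11.6455, 30.0505) (17.7474, 26.0651) (23.1959, 26.9617) (35.9516, 34.6996)]
12. shoelace: 347.4665

Area of P4's cell: 347.4665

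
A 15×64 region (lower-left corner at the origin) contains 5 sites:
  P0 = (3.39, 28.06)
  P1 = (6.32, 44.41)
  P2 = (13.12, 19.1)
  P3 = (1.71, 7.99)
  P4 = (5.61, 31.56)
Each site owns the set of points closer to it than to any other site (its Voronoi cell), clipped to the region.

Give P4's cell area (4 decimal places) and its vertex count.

Area of P4's cell: 137.3267 (5 vertices)

1. box [0,15]×[0,64]: [(0, 0) (15, 0) (15, 64) (0, 64)]
2. ⊥bis P4·P0 via (4.5,29.81): [(0, 32.6643) (15, 23.15) (15, 64) (0, 64)]  |A|=541.3929
3. ⊥bis P4·P1 via (5.965,37.985): [(0, 38.3146) (0, 32.6643) (15, 23.15) (15, 37.4858)]  |A|=149.8957
4. ⊥bis P4·P2 via (9.365,25.33): [(0, 38.3146) (0, 32.6643) (10.4921, 26.0093) (15, 28.7264) (15, 37.4858)]  |A|=137.3267
5. ⊥bis P4·P3 via (3.66,19.775): [(0, 38.3146) (0, 32.6643) (10.4921, 26.0093) (15, 28.7264) (15, 37.4858)]  |A|=137.3267
6. canonical 5-gon: [(0, 38.3146) (0, 32.6643) (10.4921, 26.0093) (15, 28.7264) (15, 37.4858)]
7. shoelace: 137.3267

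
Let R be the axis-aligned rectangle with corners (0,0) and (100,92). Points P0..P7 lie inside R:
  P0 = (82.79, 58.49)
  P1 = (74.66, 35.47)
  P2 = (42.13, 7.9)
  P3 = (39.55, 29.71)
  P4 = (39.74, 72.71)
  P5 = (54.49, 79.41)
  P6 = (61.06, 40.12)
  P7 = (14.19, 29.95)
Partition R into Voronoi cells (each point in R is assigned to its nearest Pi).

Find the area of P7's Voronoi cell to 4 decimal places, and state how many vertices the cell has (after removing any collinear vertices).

1. box [0,100]×[0,92]: [(0, 0) (100, 0) (100, 92) (0, 92)]
2. ⊥bis P7·P0 via (48.49,44.22): [(0, 0) (66.8871, 0) (28.6118, 92) (0, 92)]  |A|=4392.9501
3. ⊥bis P7·P1 via (44.425,32.71): [(0, 0) (47.4109, 0) (41.9363, 59.9727) (28.6118, 92) (0, 92)]  |A|=3808.9319
4. ⊥bis P7·P2 via (28.16,18.925): [(0, 0) (13.2246, 0) (43.8666, 38.8271) (41.9363, 59.9727) (28.6118, 92) (0, 92)]  |A|=3145.2522
5. ⊥bis P7·P3 via (26.87,29.83): [(0, 0) (13.2246, 0) (26.7499, 17.1382) (27.4584, 92) (0, 92)]  |A|=2371.6084
6. ⊥bis P7·P4 via (26.965,51.33): [(0, 67.4422) (0, 0) (13.2246, 0) (26.7499, 17.1382) (27.0729, 51.2656)]  |A|=1479.9323
7. ⊥bis P7·P5 via (34.34,54.68): [(0, 67.4422) (0, 0) (13.2246, 0) (26.7499, 17.1382) (27.0729, 51.2656)]  |A|=1479.9323
8. ⊥bis P7·P6 via (37.625,35.035): [(0, 67.4422) (0, 0) (13.2246, 0) (26.7499, 17.1382) (27.0729, 51.2656)]  |A|=1479.9323
9. canonical 5-gon: [(0, 67.4422) (0, 0) (13.2246, 0) (26.7499, 17.1382) (27.0729, 51.2656)]
10. shoelace: 1479.9323

Area of P7's cell: 1479.9323 (5 vertices)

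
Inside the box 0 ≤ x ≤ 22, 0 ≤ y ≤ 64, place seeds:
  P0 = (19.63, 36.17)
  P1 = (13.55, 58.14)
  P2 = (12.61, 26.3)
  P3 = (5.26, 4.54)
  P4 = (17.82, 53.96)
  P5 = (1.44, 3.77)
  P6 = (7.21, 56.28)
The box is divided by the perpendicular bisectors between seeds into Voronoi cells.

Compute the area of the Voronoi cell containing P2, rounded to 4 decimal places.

1. box [0,22]×[0,64]: [(0, 0) (22, 0) (22, 64) (0, 64)]
2. ⊥bis P2·P0 via (16.12,31.235): [(0, 42.7003) (0, 0) (22, 0) (22, 27.0529)]  |A|=767.2848
3. ⊥bis P2·P1 via (13.08,42.22): [(0.1381, 42.6021) (0, 42.6062) (0, 0) (22, 0) (22, 27.0529)]  |A|=767.2783
4. ⊥bis P2·P3 via (8.935,15.42): [(0.1381, 42.6021) (0, 42.6062) (0, 18.438) (22, 11.007) (22, 27.0529)]  |A|=443.3834
5. ⊥bis P2·P4 via (15.215,40.13): [(0.1381, 42.6021) (0, 42.6062) (0, 18.438) (22, 11.007) (22, 27.0529)]  |A|=443.3834
6. ⊥bis P2·P5 via (7.025,15.035): [(0.1381, 42.6021) (0, 42.6062) (0, 18.5179) (0.5054, 18.2673) (22, 11.007) (22, 27.0529)]  |A|=443.3632
7. ⊥bis P2·P6 via (9.91,41.29): [(3.5847, 40.1507) (0, 39.505) (0, 18.5179) (0.5054, 18.2673) (22, 11.007) (22, 27.0529)]  |A|=437.6427
8. canonical 6-gon: [(3.5847, 40.1507) (0, 39.505) (0, 18.5179) (0.5054, 18.2673) (22, 11.007) (22, 27.0529)]
9. shoelace: 437.6427

Area of P2's cell: 437.6427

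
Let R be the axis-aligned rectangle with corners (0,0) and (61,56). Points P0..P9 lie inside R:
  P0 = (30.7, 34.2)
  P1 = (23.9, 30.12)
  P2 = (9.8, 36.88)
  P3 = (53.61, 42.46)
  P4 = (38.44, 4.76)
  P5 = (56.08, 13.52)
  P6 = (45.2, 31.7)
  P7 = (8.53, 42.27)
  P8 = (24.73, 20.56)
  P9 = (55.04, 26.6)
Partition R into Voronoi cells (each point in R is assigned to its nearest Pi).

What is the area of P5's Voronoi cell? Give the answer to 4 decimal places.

1. box [0,61]×[0,56]: [(0, 0) (61, 0) (61, 56) (0, 56)]
2. ⊥bis P5·P0 via (43.39,23.86): [(23.9485, 0) (61, 0) (61, 45.4723)]  |A|=842.4075
3. ⊥bis P5·P1 via (39.99,21.82): [(36.9916, 16.0074) (28.7342, 0) (61, 0) (61, 45.4723)]  |A|=804.1045
4. ⊥bis P5·P2 via (32.94,25.2): [(36.9916, 16.0074) (28.7342, 0) (61, 0) (61, 45.4723)]  |A|=804.1045
5. ⊥bis P5·P3 via (54.845,27.99): [(46.1505, 27.2479) (36.9916, 16.0074) (28.7342, 0) (61, 0) (61, 28.5153)]  |A|=678.2037
6. ⊥bis P5·P4 via (47.26,9.14): [(46.1505, 27.2479) (41.2527, 21.2369) (51.7989, 0) (61, 0) (61, 28.5153)]  |A|=420.7784
7. ⊥bis P5·P6 via (50.64,22.61): [(60.4256, 28.4663) (42.8777, 17.9646) (51.7989, 0) (61, 0) (61, 28.5153)]  |A|=343.6141
8. ⊥bis P5·P7 via (32.305,27.895): [(60.4256, 28.4663) (42.8777, 17.9646) (51.7989, 0) (61, 0) (61, 28.5153)]  |A|=343.6141
9. ⊥bis P5·P8 via (40.405,17.04): [(60.4256, 28.4663) (42.8777, 17.9646) (51.7989, 0) (61, 0) (61, 28.5153)]  |A|=343.6141
10. ⊥bis P5·P9 via (55.56,20.06): [(44.9724, 19.2182) (42.8777, 17.9646) (51.7989, 0) (61, 0) (61, 20.4925)]  |A|=277.0439
11. canonical 5-gon: [(44.9724, 19.2182) (42.8777, 17.9646) (51.7989, 0) (61, 0) (61, 20.4925)]
12. shoelace: 277.0439

Area of P5's cell: 277.0439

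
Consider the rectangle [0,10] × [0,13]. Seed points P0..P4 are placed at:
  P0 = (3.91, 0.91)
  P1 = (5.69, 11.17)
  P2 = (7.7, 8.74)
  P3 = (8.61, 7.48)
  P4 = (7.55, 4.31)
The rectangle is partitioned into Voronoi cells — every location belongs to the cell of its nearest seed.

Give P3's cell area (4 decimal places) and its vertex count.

1. box [0,10]×[0,13]: [(0, 0) (10, 0) (10, 13) (0, 13)]
2. ⊥bis P3·P0 via (6.26,4.195): [(0, 8.6732) (10, 1.5195) (10, 13) (0, 13)]  |A|=79.0363
3. ⊥bis P3·P1 via (7.15,9.325): [(3.3226, 6.2963) (10, 1.5195) (10, 11.5803)]  |A|=33.5897
4. ⊥bis P3·P2 via (8.155,8.11): [(4.4887, 5.4621) (10, 1.5195) (10, 9.4425)]  |A|=21.8329
5. ⊥bis P3·P4 via (8.08,5.895): [(6.0349, 6.5788) (10, 5.253) (10, 9.4425)]  |A|=8.3059
6. canonical 3-gon: [(6.0349, 6.5788) (10, 5.253) (10, 9.4425)]
7. shoelace: 8.3059

Area of P3's cell: 8.3059 (3 vertices)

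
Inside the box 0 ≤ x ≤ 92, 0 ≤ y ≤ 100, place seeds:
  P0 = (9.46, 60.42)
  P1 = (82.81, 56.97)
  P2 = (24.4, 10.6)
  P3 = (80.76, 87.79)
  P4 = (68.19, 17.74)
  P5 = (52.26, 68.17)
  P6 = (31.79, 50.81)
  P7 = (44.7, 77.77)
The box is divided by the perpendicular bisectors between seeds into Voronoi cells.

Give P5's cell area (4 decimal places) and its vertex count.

Area of P5's cell: 719.6191 (5 vertices)

1. box [0,92]×[0,100]: [(0, 0) (92, 0) (92, 100) (0, 100)]
2. ⊥bis P5·P0 via (30.86,64.295): [(42.5022, 0) (92, 0) (92, 100) (24.3947, 100)]  |A|=5855.1536
3. ⊥bis P5·P1 via (67.535,62.57): [(42.5022, 0) (44.5961, 0) (81.2573, 100) (24.3947, 100)]  |A|=2947.8222
4. ⊥bis P5·P2 via (38.33,39.385): [(35.0863, 40.9547) (55.9152, 30.8749) (81.2573, 100) (24.3947, 100)]  |A|=2526.3529
5. ⊥bis P5·P3 via (66.51,77.98): [(35.0863, 40.9547) (55.9152, 30.8749) (70.8652, 71.6537) (51.351, 100) (24.3947, 100)]  |A|=2102.4856
6. ⊥bis P5·P4 via (60.225,42.955): [(35.0863, 40.9547) (42.5138, 37.3603) (60.3595, 42.9975) (70.8652, 71.6537) (51.351, 100) (24.3947, 100)]  |A|=2006.8446
7. ⊥bis P5·P6 via (42.025,59.49): [(28.9352, 74.9248) (56.9304, 41.9143) (60.3595, 42.9975) (70.8652, 71.6537) (51.351, 100) (24.3947, 100)]  |A|=1590.0489
8. ⊥bis P5·P7 via (48.48,72.97): [(37.7555, 64.5244) (56.9304, 41.9143) (60.3595, 42.9975) (70.8652, 71.6537) (62.4081, 83.9384)]  |A|=719.6191
9. canonical 5-gon: [(37.7555, 64.5244) (56.9304, 41.9143) (60.3595, 42.9975) (70.8652, 71.6537) (62.4081, 83.9384)]
10. shoelace: 719.6191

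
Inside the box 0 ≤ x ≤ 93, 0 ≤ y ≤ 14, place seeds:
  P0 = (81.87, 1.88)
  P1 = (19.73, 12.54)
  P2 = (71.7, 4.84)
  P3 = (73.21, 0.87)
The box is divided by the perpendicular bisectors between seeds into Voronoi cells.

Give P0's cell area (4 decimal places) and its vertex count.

Area of P0's cell: 207.7817 (5 vertices)

1. box [0,93]×[0,14]: [(0, 0) (93, 0) (93, 14) (0, 14)]
2. ⊥bis P0·P1 via (50.8,7.21): [(49.5631, 0) (93, 0) (93, 14) (51.9648, 14)]  |A|=591.3044
3. ⊥bis P0·P2 via (76.785,3.36): [(75.8071, 0) (93, 0) (93, 14) (79.8818, 14)]  |A|=212.178
4. ⊥bis P0·P3 via (77.54,1.375): [(77.1587, 4.6441) (77.7004, 0) (93, 0) (93, 14) (79.8818, 14)]  |A|=207.7817
5. canonical 5-gon: [(77.1587, 4.6441) (77.7004, 0) (93, 0) (93, 14) (79.8818, 14)]
6. shoelace: 207.7817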